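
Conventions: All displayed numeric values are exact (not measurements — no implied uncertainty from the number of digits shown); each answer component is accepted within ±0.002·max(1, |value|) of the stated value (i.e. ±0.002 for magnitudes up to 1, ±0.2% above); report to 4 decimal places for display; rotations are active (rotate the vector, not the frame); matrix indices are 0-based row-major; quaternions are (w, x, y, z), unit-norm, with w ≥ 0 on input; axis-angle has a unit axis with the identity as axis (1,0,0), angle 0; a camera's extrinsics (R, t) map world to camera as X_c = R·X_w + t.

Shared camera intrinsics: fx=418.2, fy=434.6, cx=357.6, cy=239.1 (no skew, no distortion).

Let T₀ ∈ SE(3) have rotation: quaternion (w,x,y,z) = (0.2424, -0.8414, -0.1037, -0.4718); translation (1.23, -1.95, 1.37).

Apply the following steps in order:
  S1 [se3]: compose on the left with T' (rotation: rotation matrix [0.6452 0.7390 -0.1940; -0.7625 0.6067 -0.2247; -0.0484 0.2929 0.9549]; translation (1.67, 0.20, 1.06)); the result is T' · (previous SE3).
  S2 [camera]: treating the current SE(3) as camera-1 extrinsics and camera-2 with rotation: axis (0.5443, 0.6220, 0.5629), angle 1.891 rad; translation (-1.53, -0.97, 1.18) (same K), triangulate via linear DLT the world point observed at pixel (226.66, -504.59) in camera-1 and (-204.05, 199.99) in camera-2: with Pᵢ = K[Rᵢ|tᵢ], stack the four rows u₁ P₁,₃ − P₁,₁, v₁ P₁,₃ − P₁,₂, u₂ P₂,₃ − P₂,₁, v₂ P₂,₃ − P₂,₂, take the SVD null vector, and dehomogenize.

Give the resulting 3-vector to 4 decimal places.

result = (0.5233, 1.0868, -1.1426)

after S1 (compose_se3): R=[0.1403 -0.3160 0.9383; -0.6293 -0.7601 -0.1619; 0.7644 -0.5678 -0.3055], t=(0.7568, -2.2288, 1.7376)
after S2 (triangulate): (0.5233, 1.0868, -1.1426)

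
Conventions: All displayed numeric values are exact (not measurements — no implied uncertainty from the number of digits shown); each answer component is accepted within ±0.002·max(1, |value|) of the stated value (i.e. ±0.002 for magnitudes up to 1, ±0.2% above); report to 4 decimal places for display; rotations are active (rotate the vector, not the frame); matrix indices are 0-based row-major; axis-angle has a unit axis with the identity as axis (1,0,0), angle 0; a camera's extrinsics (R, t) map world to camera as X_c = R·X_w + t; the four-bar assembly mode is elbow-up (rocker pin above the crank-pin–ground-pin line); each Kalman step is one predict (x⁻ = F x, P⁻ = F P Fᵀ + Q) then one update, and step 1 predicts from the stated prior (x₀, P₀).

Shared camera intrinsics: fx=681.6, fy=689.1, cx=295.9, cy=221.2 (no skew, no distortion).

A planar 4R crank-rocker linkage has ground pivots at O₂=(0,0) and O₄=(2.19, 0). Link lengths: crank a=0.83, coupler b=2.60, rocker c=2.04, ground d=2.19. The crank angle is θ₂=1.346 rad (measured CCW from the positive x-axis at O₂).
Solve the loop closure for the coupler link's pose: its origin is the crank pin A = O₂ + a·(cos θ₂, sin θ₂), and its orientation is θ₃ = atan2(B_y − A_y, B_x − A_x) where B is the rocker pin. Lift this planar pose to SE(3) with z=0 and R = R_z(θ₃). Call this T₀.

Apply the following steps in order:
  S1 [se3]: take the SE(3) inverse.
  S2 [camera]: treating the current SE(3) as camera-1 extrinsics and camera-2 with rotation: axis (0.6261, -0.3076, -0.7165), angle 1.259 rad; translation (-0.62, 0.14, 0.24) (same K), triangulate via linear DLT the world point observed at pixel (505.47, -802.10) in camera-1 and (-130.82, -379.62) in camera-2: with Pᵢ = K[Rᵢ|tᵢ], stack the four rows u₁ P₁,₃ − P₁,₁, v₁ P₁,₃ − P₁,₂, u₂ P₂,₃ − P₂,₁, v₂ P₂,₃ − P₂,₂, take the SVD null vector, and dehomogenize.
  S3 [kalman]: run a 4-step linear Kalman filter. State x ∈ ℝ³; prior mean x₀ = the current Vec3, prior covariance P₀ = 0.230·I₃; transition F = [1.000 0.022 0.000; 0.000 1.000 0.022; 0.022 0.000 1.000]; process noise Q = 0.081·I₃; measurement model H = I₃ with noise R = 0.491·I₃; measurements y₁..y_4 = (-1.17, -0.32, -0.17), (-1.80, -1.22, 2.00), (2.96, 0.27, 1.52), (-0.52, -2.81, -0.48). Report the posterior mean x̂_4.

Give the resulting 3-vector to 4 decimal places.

source (fourbar_fk): coupler pose = R=[0.8853 -0.4651 0.0000; 0.4651 0.8853 0.0000; 0.0000 0.0000 1.0000], t=(0.1850, 0.8091, 0.0000)
after S1 (invert_se3): R=[0.8853 0.4651 0.0000; -0.4651 0.8853 0.0000; 0.0000 0.0000 1.0000], t=(-0.5401, -0.6302, 0.0000)
after S2 (triangulate): (0.7136, 0.1659, 0.5490)
after S3 (kf_track): (0.1873, -1.0551, 0.5600)

result = (0.1873, -1.0551, 0.5600)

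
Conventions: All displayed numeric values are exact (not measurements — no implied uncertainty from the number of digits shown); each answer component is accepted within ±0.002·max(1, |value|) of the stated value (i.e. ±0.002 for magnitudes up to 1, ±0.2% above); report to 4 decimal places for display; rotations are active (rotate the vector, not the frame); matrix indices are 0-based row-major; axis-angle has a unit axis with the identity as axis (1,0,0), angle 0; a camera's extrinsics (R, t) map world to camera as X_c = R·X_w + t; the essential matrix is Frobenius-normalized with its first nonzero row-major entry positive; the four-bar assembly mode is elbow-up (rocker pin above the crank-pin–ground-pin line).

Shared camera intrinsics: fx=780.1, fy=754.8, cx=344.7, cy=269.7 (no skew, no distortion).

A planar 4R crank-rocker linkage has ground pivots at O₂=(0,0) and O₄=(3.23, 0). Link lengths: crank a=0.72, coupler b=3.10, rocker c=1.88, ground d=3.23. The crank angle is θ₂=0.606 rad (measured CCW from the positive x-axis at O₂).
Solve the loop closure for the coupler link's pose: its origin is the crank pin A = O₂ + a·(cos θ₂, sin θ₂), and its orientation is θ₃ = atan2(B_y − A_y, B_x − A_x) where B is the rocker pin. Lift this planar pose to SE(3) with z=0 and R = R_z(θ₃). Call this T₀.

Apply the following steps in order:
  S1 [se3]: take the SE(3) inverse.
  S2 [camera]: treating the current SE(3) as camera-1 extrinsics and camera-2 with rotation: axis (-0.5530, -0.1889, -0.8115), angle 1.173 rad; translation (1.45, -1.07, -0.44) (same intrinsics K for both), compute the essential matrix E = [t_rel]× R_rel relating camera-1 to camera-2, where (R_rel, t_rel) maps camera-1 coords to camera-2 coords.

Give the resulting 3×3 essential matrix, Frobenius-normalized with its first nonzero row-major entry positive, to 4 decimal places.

source (fourbar_fk): coupler pose = R=[0.8808 -0.4734 0.0000; 0.4734 0.8808 0.0000; 0.0000 0.0000 1.0000], t=(0.5918, 0.4101, 0.0000)
after S1 (invert_se3): R=[0.8808 0.4734 0.0000; -0.4734 0.8808 0.0000; 0.0000 0.0000 1.0000], t=(-0.7154, -0.0811, 0.0000)
after S2 (essential): [0.1125 -0.2789 0.2319; 0.2048 -0.3024 0.4815; -0.0832 -0.5710 -0.3971]

matrix = [0.1125 -0.2789 0.2319; 0.2048 -0.3024 0.4815; -0.0832 -0.5710 -0.3971]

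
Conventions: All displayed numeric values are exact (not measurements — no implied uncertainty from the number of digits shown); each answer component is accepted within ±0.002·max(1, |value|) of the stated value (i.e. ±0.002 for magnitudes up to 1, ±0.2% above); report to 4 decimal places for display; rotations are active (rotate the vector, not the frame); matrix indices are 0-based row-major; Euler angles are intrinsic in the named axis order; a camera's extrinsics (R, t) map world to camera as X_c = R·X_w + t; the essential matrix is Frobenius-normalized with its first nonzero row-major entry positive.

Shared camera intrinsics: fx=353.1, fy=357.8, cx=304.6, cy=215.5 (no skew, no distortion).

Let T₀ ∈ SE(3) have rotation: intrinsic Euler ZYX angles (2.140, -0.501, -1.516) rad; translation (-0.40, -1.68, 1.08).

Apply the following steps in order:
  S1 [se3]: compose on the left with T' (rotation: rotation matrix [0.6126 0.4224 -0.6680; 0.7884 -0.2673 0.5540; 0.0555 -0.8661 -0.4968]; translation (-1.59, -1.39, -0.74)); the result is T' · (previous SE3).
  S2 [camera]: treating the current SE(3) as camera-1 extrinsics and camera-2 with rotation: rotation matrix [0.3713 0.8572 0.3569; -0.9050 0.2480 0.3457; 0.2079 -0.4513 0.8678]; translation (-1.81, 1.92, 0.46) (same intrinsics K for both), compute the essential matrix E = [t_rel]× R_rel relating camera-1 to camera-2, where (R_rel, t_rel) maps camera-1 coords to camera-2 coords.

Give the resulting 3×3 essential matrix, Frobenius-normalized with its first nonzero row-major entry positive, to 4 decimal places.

after S1 (compose_se3): R=[-0.2984 0.5566 -0.7754; -0.3041 -0.8255 -0.4756; -0.9047 0.0939 0.4155], t=(-3.2662, -0.6580, 0.1563)
after S2 (essential): [0.2935 0.0832 -0.5235; 0.4028 -0.4403 -0.0992; 0.0839 -0.3968 0.3201]

matrix = [0.2935 0.0832 -0.5235; 0.4028 -0.4403 -0.0992; 0.0839 -0.3968 0.3201]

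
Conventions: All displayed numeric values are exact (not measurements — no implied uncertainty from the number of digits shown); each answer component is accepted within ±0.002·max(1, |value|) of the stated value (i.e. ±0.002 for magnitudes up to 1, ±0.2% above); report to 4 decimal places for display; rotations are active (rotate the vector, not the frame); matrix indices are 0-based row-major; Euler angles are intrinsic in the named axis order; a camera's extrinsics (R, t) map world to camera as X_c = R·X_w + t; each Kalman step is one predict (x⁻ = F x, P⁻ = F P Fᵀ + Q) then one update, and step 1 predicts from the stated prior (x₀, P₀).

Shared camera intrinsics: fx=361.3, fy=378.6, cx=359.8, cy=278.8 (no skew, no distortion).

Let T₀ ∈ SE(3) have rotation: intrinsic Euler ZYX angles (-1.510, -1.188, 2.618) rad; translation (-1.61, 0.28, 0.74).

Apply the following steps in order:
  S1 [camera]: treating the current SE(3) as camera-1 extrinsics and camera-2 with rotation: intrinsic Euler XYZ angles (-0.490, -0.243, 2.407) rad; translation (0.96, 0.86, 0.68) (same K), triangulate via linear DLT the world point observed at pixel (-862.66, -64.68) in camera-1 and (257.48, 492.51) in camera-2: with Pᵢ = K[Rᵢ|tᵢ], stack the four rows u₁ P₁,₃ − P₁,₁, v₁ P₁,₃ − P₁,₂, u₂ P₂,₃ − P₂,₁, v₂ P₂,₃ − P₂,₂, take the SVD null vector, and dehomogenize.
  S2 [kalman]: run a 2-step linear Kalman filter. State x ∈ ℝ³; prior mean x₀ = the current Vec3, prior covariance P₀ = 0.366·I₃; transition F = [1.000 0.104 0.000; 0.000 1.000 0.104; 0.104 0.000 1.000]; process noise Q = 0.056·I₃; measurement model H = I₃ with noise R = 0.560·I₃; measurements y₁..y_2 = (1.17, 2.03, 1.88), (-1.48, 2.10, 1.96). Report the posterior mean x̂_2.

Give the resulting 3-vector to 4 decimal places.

result = (0.2134, 1.8224, 1.8640)

after S1 (triangulate): (0.6120, 1.0692, 1.6506)
after S2 (kf_track): (0.2134, 1.8224, 1.8640)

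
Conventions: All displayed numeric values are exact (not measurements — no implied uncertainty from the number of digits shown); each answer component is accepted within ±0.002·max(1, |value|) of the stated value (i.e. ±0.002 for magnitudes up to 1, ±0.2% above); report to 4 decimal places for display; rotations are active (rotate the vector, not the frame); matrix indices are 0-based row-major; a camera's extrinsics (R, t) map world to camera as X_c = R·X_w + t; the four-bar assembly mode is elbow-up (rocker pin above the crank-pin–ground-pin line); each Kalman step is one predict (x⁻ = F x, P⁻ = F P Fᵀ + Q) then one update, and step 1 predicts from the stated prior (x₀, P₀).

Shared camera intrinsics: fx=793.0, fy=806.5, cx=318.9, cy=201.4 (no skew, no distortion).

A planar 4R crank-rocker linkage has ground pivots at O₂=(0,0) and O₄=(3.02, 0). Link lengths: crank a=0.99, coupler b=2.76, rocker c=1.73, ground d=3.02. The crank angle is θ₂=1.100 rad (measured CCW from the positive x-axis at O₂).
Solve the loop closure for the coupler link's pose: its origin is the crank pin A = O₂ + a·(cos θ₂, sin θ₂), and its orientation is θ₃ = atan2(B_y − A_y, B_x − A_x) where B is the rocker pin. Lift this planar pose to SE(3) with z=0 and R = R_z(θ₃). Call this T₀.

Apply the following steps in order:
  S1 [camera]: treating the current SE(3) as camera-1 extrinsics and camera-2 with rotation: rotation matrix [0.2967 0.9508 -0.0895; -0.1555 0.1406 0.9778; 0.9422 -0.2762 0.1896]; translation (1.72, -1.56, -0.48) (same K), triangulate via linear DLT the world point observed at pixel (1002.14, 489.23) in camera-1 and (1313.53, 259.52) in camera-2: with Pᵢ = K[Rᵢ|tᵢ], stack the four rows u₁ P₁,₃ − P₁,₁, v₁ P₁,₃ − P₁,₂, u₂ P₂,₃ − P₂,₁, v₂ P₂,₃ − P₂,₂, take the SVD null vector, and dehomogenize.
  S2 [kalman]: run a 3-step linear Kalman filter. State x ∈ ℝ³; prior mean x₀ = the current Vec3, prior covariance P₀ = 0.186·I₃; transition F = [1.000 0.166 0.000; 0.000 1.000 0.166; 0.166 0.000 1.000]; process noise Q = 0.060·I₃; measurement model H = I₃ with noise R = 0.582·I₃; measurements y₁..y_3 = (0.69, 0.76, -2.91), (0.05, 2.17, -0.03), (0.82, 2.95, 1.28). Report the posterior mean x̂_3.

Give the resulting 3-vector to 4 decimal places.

result = (0.8806, 1.3719, 0.9596)

source (fourbar_fk): coupler pose = R=[0.9518 -0.3068 0.0000; 0.3068 0.9518 0.0000; 0.0000 0.0000 1.0000], t=(0.4491, 0.8823, 0.0000)
after S1 (triangulate): (1.0945, -0.5567, 1.9285)
after S2 (kf_track): (0.8806, 1.3719, 0.9596)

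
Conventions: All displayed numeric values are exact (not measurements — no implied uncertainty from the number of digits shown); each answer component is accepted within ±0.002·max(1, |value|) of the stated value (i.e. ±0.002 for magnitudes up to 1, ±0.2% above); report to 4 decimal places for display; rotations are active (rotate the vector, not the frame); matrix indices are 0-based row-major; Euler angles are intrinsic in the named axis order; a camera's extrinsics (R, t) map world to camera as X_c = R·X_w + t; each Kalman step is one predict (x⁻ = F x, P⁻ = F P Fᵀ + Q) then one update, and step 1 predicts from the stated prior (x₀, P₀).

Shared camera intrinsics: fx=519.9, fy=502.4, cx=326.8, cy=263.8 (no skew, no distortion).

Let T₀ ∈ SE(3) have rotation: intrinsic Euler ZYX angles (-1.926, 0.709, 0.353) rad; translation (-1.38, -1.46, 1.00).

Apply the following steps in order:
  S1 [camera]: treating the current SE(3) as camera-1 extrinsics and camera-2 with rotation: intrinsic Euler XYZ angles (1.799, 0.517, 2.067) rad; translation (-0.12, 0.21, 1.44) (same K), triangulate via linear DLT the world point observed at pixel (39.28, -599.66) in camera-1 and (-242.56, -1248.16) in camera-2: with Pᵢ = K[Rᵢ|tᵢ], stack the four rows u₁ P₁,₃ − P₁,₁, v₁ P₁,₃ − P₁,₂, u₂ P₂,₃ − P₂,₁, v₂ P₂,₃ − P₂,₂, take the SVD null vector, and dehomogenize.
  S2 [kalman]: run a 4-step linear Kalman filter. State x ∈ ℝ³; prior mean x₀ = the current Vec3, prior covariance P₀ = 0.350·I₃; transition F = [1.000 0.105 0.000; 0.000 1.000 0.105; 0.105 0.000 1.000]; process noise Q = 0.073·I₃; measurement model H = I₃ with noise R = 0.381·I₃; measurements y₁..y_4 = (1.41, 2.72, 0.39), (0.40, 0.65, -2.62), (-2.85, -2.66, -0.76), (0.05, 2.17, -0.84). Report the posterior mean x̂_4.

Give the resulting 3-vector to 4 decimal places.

result = (-0.2877, 0.6470, -0.7046)

after S1 (triangulate): (0.8755, 1.7429, 1.9373)
after S2 (kf_track): (-0.2877, 0.6470, -0.7046)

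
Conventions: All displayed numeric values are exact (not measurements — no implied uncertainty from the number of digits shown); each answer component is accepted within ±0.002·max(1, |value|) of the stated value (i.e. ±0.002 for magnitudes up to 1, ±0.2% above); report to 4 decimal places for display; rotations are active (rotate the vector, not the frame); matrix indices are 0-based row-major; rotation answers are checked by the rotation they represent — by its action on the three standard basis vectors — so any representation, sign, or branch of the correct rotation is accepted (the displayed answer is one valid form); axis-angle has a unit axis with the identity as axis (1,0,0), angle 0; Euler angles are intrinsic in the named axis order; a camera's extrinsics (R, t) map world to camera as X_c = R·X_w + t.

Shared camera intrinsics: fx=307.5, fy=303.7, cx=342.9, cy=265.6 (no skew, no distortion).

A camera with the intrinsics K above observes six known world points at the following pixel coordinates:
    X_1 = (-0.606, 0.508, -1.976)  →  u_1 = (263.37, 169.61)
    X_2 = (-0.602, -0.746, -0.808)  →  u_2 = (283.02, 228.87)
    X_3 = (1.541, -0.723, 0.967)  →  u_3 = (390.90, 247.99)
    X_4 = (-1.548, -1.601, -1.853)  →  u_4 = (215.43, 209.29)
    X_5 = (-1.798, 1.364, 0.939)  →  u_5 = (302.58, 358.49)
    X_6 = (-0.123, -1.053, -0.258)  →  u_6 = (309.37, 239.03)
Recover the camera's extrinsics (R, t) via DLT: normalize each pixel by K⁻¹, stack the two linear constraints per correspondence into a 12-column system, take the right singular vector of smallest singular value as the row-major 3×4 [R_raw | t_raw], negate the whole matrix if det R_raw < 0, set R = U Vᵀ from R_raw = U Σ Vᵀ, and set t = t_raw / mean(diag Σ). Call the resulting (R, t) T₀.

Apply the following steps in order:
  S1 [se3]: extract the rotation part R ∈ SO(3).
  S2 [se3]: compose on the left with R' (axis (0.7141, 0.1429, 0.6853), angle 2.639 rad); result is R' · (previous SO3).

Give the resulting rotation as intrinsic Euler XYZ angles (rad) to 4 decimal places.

rotation (euler_xyz) = (0.5556, 0.2133, 1.1356)

source (pnp_recover): camera pose = R=[0.8014 0.3901 0.4534; -0.5298 0.1110 0.8408; 0.2776 -0.9141 0.2956], t=(-0.1701, -0.3701, 6.4506)
after S1 (rot_of_se3): [0.8014 0.3901 0.4534; -0.5298 0.1110 0.8408; 0.2776 -0.9141 0.2956]
after S2 (compose_so3): [0.4120 -0.8862 0.2117; 0.8175 0.2569 -0.5155; 0.4025 0.3855 0.8303]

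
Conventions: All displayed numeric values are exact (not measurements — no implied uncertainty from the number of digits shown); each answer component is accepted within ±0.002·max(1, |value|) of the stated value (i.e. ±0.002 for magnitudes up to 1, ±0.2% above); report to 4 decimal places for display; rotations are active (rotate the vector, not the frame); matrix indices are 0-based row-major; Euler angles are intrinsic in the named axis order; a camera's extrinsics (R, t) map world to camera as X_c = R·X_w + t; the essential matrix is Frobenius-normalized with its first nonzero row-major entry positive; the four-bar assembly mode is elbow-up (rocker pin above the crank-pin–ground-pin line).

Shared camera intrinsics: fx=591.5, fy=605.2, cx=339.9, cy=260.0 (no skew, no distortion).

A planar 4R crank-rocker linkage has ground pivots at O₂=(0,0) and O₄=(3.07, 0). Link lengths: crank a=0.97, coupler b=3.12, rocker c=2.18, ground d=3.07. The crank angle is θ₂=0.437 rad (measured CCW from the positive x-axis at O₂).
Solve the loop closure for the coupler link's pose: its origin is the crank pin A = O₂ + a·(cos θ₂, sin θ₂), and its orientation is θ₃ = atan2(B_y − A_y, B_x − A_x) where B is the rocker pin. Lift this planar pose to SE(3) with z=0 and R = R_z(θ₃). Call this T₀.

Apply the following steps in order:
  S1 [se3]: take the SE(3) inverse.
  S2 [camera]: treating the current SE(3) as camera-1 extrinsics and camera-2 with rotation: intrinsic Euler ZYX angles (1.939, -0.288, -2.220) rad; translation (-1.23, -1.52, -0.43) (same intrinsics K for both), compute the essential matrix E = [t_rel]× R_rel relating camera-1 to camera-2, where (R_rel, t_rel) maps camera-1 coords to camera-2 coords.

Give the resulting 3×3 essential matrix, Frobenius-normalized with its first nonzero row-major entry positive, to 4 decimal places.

source (fourbar_fk): coupler pose = R=[0.8318 -0.5550 0.0000; 0.5550 0.8318 0.0000; 0.0000 0.0000 1.0000], t=(0.8788, 0.4105, 0.0000)
after S1 (invert_se3): R=[0.8318 0.5550 0.0000; -0.5550 0.8318 0.0000; 0.0000 0.0000 1.0000], t=(-0.9589, 0.1463, 0.0000)
after S2 (essential): [0.2727 0.1726 0.1206; -0.1115 -0.6251 -0.1740; -0.6113 0.2394 -0.1296]

matrix = [0.2727 0.1726 0.1206; -0.1115 -0.6251 -0.1740; -0.6113 0.2394 -0.1296]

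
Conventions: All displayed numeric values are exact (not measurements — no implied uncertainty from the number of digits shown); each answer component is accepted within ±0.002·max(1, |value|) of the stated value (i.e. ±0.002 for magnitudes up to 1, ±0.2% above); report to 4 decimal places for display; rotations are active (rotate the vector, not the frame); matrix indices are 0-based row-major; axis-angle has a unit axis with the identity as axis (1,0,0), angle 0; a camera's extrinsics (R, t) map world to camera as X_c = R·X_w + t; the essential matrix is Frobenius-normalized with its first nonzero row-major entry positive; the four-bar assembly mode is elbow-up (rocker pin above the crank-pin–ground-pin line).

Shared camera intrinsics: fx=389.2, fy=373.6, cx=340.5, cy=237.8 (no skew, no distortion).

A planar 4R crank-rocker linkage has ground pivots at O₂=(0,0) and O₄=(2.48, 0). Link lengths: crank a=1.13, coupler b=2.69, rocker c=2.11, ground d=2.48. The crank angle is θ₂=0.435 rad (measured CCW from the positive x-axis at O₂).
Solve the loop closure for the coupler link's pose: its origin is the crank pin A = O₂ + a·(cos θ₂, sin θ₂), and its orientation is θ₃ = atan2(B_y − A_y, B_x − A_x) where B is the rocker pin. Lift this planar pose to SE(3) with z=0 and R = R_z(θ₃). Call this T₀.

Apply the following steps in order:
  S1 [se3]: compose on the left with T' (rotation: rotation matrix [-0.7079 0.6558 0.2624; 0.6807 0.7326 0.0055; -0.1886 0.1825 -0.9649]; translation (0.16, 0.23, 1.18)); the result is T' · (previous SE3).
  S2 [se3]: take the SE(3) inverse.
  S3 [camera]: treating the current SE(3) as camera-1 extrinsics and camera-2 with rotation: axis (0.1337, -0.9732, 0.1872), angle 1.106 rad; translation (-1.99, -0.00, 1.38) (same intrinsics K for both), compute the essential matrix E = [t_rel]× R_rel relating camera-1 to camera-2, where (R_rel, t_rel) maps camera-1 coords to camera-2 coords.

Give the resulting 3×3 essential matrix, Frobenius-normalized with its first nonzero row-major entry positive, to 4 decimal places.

source (fourbar_fk): coupler pose = R=[0.8351 -0.5501 0.0000; 0.5501 0.8351 0.0000; 0.0000 0.0000 1.0000], t=(1.0248, 0.4762, 0.0000)
after S1 (compose_se3): R=[-0.2304 0.9371 0.2624; 0.9714 0.2373 0.0055; -0.0571 0.2562 -0.9649], t=(-0.2531, 1.2764, 1.0736)
after S2 (invert_se3): R=[-0.2304 0.9714 -0.0571; 0.9371 0.2373 0.2562; 0.2624 0.0055 -0.9649], t=(-1.2369, -0.3407, 1.0954)
after S3 (essential): [0.3259 -0.0896 0.1142; 0.2184 -0.6287 -0.1577; 0.5181 0.1884 0.3177]

matrix = [0.3259 -0.0896 0.1142; 0.2184 -0.6287 -0.1577; 0.5181 0.1884 0.3177]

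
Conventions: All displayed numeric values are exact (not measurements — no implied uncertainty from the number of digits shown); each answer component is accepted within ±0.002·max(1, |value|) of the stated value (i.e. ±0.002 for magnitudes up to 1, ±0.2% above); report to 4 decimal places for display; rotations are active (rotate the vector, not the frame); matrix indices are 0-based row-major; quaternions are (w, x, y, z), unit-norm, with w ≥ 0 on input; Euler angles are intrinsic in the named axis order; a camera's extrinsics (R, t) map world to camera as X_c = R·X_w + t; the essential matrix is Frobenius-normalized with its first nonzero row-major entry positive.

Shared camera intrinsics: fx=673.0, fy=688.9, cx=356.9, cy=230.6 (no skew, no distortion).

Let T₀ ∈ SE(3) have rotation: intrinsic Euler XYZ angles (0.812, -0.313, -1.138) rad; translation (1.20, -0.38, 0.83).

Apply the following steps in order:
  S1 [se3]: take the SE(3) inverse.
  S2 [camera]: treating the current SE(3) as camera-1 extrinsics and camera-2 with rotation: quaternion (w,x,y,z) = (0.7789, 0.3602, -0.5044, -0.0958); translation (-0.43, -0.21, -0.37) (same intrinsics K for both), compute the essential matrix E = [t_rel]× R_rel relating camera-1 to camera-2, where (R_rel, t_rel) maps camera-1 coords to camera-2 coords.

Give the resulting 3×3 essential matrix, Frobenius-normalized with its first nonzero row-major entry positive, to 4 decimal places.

after S1 (invert_se3): R=[0.3990 -0.7183 -0.5699; 0.8637 0.0857 0.4967; -0.3079 -0.6904 0.6546], t=(-0.2788, -1.4161, -0.4362)
after S2 (essential): [0.2925 -0.3963 0.4600; 0.0882 0.1625 -0.2169; 0.6349 0.1084 -0.2228]

matrix = [0.2925 -0.3963 0.4600; 0.0882 0.1625 -0.2169; 0.6349 0.1084 -0.2228]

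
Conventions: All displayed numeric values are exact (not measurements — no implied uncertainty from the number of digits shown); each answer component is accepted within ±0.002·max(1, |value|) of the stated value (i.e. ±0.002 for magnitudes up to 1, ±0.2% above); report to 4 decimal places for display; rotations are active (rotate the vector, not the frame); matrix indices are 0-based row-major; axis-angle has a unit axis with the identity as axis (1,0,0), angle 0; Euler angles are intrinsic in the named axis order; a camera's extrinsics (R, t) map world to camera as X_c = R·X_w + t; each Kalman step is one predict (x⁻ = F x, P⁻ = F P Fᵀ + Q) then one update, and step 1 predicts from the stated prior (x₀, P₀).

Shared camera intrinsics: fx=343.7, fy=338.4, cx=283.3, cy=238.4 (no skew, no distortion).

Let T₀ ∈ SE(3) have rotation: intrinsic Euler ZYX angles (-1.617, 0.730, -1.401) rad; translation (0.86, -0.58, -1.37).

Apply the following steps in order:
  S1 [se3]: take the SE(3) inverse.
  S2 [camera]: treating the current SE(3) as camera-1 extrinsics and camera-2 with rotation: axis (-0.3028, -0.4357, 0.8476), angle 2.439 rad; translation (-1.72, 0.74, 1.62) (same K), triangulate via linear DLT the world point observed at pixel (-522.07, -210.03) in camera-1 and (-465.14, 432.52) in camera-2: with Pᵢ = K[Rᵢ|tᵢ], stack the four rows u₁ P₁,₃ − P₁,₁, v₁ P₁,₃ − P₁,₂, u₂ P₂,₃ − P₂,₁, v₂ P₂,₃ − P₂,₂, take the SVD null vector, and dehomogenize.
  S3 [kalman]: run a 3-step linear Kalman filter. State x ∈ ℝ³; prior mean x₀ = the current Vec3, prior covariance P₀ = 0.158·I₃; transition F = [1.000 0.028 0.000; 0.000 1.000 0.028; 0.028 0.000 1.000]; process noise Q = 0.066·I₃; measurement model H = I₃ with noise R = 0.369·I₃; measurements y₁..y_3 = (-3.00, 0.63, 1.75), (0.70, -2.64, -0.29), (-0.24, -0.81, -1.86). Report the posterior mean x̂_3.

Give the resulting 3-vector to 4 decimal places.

result = (0.0408, -0.6956, 0.0639)

after S1 (invert_se3): R=[-0.0344 -0.7444 -0.6669; 0.1992 0.6488 -0.7345; 0.9794 -0.1581 0.1259], t=(-1.3158, -0.8012, -0.7614)
after S2 (triangulate): (1.8566, 0.3294, 1.9622)
after S3 (kf_track): (0.0408, -0.6956, 0.0639)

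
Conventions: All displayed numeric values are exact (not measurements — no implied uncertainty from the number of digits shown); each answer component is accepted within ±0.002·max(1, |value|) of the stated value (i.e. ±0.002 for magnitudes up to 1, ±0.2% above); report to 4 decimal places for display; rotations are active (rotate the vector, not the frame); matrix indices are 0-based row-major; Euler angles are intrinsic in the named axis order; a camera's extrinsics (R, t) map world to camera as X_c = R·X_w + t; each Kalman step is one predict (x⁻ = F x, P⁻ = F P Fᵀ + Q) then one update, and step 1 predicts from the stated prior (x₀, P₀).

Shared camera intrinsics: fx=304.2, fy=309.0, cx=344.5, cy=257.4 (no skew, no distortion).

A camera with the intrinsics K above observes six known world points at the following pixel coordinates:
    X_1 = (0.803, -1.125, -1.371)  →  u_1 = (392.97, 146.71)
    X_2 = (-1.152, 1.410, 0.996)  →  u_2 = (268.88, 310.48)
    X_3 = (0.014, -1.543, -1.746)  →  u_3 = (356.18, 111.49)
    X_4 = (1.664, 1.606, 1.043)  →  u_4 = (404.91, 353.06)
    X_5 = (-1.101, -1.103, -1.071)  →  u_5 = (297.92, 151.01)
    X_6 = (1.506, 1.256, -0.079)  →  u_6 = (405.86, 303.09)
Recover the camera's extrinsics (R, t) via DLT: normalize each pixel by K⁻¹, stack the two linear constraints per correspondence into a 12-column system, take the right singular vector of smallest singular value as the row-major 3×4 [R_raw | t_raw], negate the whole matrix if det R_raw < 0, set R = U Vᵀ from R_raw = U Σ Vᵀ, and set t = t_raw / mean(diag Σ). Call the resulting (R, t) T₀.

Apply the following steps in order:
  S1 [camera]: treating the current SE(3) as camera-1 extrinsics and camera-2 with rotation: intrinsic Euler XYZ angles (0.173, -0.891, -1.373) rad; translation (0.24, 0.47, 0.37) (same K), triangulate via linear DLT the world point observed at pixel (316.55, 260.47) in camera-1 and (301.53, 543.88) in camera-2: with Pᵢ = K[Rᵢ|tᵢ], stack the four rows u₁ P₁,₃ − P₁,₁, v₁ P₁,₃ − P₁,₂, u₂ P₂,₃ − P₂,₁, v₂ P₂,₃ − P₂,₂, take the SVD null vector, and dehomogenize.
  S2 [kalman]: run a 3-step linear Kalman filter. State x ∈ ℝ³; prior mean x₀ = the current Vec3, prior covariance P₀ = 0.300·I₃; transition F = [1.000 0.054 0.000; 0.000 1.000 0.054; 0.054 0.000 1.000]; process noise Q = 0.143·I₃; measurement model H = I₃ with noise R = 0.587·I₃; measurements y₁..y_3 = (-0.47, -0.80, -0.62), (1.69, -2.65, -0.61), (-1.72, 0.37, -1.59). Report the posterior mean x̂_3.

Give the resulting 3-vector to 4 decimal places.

source (pnp_recover): camera pose = R=[0.9656 -0.2569 0.0408; 0.1739 0.7542 0.6332; -0.1935 -0.6043 0.7729], t=(-0.1199, -0.4200, 6.1088)
after S1 (triangulate): (-0.4561, 0.2438, 0.6003)
after S2 (kf_track): (-0.4961, -0.6116, -0.7607)

result = (-0.4961, -0.6116, -0.7607)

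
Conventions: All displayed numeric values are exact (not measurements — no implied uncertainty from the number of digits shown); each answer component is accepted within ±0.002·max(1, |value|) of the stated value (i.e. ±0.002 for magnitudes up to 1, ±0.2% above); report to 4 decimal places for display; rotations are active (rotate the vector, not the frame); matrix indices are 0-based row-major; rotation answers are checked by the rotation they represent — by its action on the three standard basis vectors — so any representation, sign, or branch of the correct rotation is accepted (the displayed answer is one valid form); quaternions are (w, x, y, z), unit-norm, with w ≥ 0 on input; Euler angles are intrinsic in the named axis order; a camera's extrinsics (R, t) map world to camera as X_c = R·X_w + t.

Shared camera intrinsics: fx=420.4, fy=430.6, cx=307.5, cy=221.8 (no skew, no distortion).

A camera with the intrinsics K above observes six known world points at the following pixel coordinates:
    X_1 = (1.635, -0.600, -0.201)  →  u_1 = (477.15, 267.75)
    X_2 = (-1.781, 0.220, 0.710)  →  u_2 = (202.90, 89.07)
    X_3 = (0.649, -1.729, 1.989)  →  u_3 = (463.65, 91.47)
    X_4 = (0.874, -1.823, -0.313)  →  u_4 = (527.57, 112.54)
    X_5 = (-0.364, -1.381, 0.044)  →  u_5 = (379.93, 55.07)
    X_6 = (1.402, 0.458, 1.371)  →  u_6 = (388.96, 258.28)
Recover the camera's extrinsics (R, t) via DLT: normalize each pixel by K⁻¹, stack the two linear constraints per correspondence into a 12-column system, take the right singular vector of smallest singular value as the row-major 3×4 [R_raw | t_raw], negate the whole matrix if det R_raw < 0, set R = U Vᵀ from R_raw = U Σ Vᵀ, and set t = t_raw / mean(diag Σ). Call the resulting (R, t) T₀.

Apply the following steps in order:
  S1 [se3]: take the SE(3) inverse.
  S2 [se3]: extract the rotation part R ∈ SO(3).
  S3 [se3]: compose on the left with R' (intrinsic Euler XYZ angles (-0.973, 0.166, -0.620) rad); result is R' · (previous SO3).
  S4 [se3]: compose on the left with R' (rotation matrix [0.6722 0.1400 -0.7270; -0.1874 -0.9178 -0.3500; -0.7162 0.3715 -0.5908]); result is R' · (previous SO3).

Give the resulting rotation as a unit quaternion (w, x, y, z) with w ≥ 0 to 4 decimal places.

rotation (quat) = (0.3953, 0.3043, 0.6831, -0.5333)

source (pnp_recover): camera pose = R=[0.7514 -0.6223 0.2192; 0.6580 0.6823 -0.3187; 0.0488 0.3838 0.9221], t=(0.0700, -0.3001, 4.3703)
after S1 (invert_se3): R=[0.7514 0.6580 0.0488; -0.6223 0.6823 0.3838; 0.2192 -0.3187 0.9221], t=(-0.0682, -1.4288, -4.1410)
after S2 (rot_of_se3): [0.7514 0.6580 0.0488; -0.6223 0.6823 0.3838; 0.2192 -0.3187 0.9221]
after S3 (compose_so3): [0.2828 0.8665 0.4114; -0.3862 -0.2898 0.8757; 0.8780 -0.4065 0.2527]
after S4 (compose_so3): [-0.5022 0.8375 0.2154; -0.0058 0.2459 -0.9693; -0.8647 -0.4881 -0.1186]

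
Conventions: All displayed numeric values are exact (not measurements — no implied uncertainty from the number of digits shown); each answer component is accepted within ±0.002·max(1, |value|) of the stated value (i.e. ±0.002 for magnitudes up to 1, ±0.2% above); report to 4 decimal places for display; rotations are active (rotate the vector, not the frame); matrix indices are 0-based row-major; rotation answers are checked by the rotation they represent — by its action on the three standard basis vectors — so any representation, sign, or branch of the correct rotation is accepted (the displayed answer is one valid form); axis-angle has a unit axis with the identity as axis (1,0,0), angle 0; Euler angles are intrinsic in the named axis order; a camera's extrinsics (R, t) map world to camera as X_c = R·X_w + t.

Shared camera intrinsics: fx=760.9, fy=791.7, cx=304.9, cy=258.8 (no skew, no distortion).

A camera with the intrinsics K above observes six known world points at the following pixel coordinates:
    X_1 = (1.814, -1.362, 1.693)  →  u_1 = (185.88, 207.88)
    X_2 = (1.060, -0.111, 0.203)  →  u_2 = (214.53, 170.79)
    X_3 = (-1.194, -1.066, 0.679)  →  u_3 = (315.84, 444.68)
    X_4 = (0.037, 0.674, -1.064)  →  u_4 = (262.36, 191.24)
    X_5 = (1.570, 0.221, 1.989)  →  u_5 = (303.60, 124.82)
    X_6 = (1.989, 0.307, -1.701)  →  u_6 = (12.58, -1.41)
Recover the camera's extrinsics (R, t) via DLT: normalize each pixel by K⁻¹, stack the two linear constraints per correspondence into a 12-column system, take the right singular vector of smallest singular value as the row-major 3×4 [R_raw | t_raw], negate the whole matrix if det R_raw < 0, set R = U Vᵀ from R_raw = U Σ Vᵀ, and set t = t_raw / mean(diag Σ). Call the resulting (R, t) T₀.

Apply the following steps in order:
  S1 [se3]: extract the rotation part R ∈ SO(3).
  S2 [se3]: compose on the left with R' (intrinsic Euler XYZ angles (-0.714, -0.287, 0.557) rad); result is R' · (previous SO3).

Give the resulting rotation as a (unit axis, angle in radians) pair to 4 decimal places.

source (pnp_recover): camera pose = R=[-0.5753 0.6670 0.4734; -0.7668 -0.6413 -0.0283; 0.2848 -0.3793 0.8804], t=(-0.2000, 0.0100, 6.1102)
after S1 (rot_of_se3): [-0.5753 0.6670 0.4734; -0.7668 -0.6413 -0.0283; 0.2848 -0.3793 0.8804]
after S2 (compose_so3): [-0.1602 0.9755 0.1505; -0.5583 -0.2153 0.8012; 0.8140 0.0443 0.5791]

rotation (axis_angle) = ((-0.4126, -0.3617, -0.8361), 1.9804)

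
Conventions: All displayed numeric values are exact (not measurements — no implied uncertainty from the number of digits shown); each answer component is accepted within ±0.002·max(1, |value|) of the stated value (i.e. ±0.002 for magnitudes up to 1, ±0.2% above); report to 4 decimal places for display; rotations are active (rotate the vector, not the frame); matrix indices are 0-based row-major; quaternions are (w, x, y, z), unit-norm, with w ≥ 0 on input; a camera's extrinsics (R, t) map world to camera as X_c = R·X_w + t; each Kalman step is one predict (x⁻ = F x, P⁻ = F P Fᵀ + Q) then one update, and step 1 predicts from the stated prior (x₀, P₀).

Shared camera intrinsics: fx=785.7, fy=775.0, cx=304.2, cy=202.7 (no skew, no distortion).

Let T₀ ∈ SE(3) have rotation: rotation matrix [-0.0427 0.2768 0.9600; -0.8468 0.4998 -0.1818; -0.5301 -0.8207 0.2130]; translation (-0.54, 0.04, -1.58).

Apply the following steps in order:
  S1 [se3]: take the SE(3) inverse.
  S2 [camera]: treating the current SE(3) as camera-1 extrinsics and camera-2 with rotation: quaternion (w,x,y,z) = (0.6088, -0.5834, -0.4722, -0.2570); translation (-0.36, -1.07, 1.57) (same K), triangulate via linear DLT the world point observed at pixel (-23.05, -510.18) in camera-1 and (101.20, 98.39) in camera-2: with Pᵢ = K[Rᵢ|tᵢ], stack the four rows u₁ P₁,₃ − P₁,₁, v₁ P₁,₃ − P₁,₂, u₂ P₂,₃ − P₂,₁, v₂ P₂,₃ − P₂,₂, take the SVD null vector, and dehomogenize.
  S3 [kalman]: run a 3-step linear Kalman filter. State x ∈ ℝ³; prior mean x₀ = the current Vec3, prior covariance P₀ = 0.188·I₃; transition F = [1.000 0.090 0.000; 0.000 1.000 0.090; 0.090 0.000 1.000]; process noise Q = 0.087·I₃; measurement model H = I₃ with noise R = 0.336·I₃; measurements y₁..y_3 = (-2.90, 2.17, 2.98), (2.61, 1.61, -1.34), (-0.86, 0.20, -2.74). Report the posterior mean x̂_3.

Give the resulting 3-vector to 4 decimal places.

after S1 (invert_se3): R=[-0.0427 -0.8468 -0.5301; 0.2768 0.4998 -0.8207; 0.9600 -0.1818 0.2130], t=(-0.8268, -1.1673, 0.8623)
after S2 (triangulate): (0.8286, -0.5066, 0.6697)
after S3 (kf_track): (-0.0057, 0.7156, -0.8334)

result = (-0.0057, 0.7156, -0.8334)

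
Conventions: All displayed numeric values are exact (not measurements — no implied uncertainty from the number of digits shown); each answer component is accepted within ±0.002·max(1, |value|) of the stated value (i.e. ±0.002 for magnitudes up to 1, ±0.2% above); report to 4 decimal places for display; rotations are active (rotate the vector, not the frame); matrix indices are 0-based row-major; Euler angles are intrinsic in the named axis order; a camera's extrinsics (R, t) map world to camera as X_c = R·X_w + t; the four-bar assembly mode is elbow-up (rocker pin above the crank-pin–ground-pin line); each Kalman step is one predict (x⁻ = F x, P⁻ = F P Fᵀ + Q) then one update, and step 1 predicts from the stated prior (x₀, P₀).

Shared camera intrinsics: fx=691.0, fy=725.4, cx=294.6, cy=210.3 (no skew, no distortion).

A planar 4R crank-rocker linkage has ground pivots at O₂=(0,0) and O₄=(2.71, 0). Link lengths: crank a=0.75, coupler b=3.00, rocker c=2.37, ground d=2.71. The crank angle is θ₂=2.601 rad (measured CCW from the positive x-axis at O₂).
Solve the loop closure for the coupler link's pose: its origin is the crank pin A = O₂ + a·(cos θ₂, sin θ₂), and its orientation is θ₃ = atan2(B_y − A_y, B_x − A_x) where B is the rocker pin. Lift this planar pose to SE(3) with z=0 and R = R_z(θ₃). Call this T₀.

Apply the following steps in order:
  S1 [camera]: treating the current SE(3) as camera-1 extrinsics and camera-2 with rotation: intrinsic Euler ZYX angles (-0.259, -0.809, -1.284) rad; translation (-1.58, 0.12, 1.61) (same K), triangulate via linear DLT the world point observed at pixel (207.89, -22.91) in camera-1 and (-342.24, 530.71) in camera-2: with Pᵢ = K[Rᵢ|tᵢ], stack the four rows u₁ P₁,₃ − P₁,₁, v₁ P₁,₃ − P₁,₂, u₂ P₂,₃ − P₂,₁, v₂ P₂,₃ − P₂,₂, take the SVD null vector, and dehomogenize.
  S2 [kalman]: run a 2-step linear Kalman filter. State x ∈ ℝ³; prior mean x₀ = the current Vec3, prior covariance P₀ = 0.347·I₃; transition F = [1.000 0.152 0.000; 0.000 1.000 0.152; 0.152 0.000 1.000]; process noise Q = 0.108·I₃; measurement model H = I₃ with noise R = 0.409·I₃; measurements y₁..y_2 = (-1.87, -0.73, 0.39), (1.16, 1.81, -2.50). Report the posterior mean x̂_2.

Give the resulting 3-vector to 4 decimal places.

source (fourbar_fk): coupler pose = R=[0.8030 -0.5960 0.0000; 0.5960 0.8030 0.0000; 0.0000 0.0000 1.0000], t=(-0.6431, 0.3860, 0.0000)
after S1 (triangulate): (-0.0166, -0.8832, 1.0362)
after S2 (kf_track): (-0.1650, 0.3984, -0.6844)

result = (-0.1650, 0.3984, -0.6844)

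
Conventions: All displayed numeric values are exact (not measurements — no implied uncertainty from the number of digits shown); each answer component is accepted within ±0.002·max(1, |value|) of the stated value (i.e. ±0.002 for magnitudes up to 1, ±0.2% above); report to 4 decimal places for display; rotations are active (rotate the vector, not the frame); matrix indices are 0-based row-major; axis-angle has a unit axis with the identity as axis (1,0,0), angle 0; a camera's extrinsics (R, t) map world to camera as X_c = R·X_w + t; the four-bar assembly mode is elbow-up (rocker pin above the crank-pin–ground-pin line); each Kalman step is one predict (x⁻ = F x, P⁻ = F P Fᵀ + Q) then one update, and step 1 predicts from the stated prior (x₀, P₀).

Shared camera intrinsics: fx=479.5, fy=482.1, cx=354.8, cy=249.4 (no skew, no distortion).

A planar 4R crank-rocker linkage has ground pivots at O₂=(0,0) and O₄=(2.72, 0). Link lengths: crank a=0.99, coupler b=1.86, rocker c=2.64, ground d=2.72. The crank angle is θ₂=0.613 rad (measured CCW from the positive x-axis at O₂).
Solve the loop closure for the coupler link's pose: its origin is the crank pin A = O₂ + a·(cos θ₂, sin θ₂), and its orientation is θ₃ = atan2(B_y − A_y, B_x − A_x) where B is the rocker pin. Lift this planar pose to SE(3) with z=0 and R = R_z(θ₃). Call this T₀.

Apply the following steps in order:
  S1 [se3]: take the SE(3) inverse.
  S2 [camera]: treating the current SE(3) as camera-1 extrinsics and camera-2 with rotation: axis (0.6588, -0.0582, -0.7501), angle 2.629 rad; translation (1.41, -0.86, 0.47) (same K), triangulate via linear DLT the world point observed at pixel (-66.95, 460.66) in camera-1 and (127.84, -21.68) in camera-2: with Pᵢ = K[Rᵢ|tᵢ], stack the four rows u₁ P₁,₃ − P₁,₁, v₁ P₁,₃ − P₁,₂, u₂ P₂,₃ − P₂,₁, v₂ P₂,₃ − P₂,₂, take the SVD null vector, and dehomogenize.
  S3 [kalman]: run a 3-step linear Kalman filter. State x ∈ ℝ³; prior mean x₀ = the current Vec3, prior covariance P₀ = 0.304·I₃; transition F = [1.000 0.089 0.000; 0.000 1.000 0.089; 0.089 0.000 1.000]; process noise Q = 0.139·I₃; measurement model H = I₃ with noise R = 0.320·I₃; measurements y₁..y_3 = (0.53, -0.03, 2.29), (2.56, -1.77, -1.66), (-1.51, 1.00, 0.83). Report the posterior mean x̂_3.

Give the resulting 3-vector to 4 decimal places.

source (fourbar_fk): coupler pose = R=[0.3451 -0.9386 0.0000; 0.9386 0.3451 0.0000; 0.0000 0.0000 1.0000], t=(0.8097, 0.5696, 0.0000)
after S1 (invert_se3): R=[0.3451 0.9386 0.0000; -0.9386 0.3451 -0.0000; 0.0000 0.0000 1.0000], t=(-0.8140, 0.5635, 0.0000)
after S2 (triangulate): (-0.4664, -0.6343, 1.7853)
after S3 (kf_track): (-0.0943, -0.0125, 0.5556)

result = (-0.0943, -0.0125, 0.5556)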